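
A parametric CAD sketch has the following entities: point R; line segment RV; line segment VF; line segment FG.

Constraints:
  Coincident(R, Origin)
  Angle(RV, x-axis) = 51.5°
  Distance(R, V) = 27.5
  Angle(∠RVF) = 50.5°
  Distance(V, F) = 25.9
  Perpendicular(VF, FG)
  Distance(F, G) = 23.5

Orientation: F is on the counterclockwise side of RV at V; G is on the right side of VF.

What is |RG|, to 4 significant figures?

45.50

R is at the origin; RV runs at 51.5° with length 27.5, so V = 27.5·(cos 51.5°, sin 51.5°) = (17.12, 21.52). ∠RVF = 50.5°, so VF runs at 51.5° + (180° − 50.5°) = 181.0° from the x-axis; with |VF| = 25.9, F = V + 25.9·(cos 181.0°, sin 181.0°) = (-8.777, 21.07). The perpendicularity gives FG at right angles to VF; with |FG| = 23.5 on the right of VF, G = F + 23.5·(-0.01745, 0.9998) = (-9.187, 44.57). Then |RG| = |G − R| = 45.50.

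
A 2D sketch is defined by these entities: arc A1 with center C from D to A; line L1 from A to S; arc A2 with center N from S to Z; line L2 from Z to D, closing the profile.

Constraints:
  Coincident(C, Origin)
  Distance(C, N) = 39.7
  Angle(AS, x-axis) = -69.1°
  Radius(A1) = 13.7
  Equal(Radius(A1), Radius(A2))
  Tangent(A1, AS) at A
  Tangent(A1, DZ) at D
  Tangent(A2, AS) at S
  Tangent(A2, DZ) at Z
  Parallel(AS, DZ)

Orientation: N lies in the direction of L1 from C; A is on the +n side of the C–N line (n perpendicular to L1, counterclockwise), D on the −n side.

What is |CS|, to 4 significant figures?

42.00

The slot axis is L1's direction at -69.1°, so u = (cos -69.1°, sin -69.1°) = (0.3567, -0.9342) and n = (−sin -69.1°, cos -69.1°) = (0.9342, 0.3567). C is at the origin and N lies 39.7 along u from C, so N = 39.7·u = (14.16, -37.09). Tangency of A1 to both parallel lines with radius 13.7 puts A and D at C ± 13.7·n: A = (12.80, 4.887), D = (-12.80, -4.887). Equal radii place S and Z the same way about N: S = N + 13.7·n = (26.96, -32.20), Z = N − 13.7·n = (1.364, -41.98). Then |CS| = |S − C| = 42.00.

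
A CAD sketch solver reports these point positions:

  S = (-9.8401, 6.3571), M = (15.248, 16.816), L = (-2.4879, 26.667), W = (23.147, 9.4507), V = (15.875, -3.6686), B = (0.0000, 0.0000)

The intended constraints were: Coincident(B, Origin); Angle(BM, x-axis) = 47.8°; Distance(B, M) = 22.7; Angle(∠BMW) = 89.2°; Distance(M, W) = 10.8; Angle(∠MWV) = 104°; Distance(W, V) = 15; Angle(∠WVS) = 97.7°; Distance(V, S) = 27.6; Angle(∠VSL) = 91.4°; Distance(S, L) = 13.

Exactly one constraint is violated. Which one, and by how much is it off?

Distance(S, L) = 13 — off by 8.60.

B = (0.00, 0.00) ✓; BM at 47.80° ✓; |BM| = 22.70 ✓; ∠BMW = 89.20° ✓; |MW| = 10.80 ✓; ∠MWV = 104.0° ✓; |WV| = 15.00 ✓; ∠WVS = 97.70° ✓; |VS| = 27.60 ✓; ∠VSL = 91.40° ✓; |SL| = 21.60 ✗.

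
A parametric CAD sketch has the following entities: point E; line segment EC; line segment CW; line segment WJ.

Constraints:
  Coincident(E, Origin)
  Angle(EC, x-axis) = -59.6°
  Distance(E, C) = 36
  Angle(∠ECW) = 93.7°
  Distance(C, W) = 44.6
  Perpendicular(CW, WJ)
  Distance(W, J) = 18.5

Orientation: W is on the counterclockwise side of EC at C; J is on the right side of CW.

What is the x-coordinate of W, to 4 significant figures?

58.06

E is at the origin; EC runs at -59.6° with length 36.0, so C = 36.0·(cos -59.6°, sin -59.6°) = (18.22, -31.05). ∠ECW = 93.7°, so CW runs at -59.6° + (180° − 93.7°) = 26.70° from the x-axis; with |CW| = 44.6, W = C + 44.6·(cos 26.70°, sin 26.70°) = (58.06, -11.01). So W.x = 58.06.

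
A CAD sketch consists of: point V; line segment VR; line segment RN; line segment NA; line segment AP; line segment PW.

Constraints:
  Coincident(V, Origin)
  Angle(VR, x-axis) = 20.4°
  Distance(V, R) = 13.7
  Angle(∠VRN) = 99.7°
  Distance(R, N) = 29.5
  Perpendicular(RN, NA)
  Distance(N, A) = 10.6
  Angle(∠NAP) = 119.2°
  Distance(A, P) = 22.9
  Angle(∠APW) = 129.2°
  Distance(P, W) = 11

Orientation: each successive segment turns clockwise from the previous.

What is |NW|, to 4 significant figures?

35.03

V is at the origin; VR runs at 20.4° with length 13.7, so R = (12.84, 4.775). ∠VRN = 99.7° gives RN at -59.90° from the x-axis; with |RN| = 29.5, N = (27.64, -20.75). RN is perpendicular to NA, so NA runs at -149.9°; with |NA| = 10.6, A = (18.46, -26.06). ∠NAP = 119.2° gives AP at 149.3° from the x-axis; with |AP| = 22.9, P = (-1.226, -14.37). ∠APW = 129.2° gives PW at 98.50° from the x-axis; with |PW| = 11.0, W = (-2.852, -3.492). Then |NW| = |W − N| = 35.03.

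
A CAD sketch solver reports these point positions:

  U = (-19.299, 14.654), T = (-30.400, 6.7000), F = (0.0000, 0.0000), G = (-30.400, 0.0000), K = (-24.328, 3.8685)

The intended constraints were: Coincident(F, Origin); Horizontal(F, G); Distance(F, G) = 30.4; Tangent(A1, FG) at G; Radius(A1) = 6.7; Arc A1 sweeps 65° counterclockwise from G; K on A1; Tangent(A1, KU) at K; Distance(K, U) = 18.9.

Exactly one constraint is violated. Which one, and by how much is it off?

Distance(K, U) = 18.9 — off by 7.00.

F = (0.00, 0.00) ✓; F.y = 0.00, G.y = 0.00 ✓; |FG| = 30.40 ✓; ∠(TG, GF) = 90.00° ✓; |TG| = 6.700 ✓; bearing(T→K) − bearing(T→G) = 65.00° ✓; |TK| = 6.700 ✓; ∠(TK, KU) = 90.00° ✓; |KU| = 11.90 ✗.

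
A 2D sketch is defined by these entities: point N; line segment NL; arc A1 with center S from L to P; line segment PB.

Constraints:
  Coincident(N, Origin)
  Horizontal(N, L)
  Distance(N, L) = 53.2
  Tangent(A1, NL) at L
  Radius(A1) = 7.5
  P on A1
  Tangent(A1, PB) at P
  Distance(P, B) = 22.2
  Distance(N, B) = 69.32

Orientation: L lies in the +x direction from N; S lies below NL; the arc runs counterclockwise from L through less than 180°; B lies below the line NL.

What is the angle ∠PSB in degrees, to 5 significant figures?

71.333°

N is at the origin; NL is horizontal with |NL| = 53.2 and L on the +x side, so L = (53.200, 0.0000). A1 meets NL tangentially, so SL is at right angles to NL, so S = L + (0, -7.5) = (53.200, -7.5000). Since SP ⟂ PB (tangency), |SB| = √(7.5² + 22.2²) = 23.433 regardless of where P sits on A1. So B lies on both circle(N, 69.32) and circle(S, 23.433); the below-NL intersection is B = (63.077, -28.749). P is the foot of the tangent from B: P = (47.768, -12.672).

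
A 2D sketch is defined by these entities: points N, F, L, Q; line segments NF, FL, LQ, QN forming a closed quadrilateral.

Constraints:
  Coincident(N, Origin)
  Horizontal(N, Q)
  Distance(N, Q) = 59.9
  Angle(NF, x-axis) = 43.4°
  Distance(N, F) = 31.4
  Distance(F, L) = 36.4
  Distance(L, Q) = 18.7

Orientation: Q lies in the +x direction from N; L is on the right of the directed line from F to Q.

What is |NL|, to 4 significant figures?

44.10

N is at the origin; NQ is horizontal with |NQ| = 59.9 and Q in +x, so Q = (59.9, 0). NF runs at 43.4° with |NF| = 31.4, so F = (22.81, 21.57). L is determined by |FL| = 36.4 and |LQ| = 18.7 together: it lies at the intersection of circle(F, 36.4) and circle(Q, 18.7). With |FQ| = 42.90, the foot of the radical line on FQ is 32.82 from F and the perpendicular offset is √(36.4² − 32.82²) = 15.75. Taking the right-of-FQ solution: L = (43.26, -8.539).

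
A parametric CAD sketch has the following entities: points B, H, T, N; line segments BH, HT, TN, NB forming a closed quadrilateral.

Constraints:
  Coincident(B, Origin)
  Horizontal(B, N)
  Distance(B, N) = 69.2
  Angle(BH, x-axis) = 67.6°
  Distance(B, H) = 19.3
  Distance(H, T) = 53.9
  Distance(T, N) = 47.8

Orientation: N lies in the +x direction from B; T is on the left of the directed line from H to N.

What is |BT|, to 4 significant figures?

70.27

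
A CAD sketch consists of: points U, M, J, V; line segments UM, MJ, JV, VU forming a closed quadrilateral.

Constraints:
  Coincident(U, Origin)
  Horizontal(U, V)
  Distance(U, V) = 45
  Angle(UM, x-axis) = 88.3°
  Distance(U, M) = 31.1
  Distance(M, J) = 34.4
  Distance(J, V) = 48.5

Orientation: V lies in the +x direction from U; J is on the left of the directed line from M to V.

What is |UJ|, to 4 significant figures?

56.33

Checks: |MJ| = 34.40 ✓; |JV| = 48.50 ✓.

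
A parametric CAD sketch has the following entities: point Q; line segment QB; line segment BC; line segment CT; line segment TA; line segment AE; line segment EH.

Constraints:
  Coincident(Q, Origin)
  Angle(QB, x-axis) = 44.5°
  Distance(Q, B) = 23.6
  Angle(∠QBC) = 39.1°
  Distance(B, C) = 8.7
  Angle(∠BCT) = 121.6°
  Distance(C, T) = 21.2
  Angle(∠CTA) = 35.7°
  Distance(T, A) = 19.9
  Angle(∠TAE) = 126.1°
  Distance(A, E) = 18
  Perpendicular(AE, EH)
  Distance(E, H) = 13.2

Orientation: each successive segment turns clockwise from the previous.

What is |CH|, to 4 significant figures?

10.29

Q is at the origin; QB runs at 44.5° with length 23.6, so B = (16.83, 16.54). ∠QBC = 39.1° gives BC at -96.40° from the x-axis; with |BC| = 8.7, C = (15.86, 7.896). ∠BCT = 121.6° gives CT at -154.8° from the x-axis; with |CT| = 21.2, T = (-3.319, -1.131). ∠CTA = 35.7° gives TA at 60.90° from the x-axis; with |TA| = 19.9, A = (6.359, 16.26). ∠TAE = 126.1° gives AE at 7.000° from the x-axis; with |AE| = 18.0, E = (24.22, 18.45). The perpendicularity gives EH at right angles to AE, so EH runs at -83.00°; with |EH| = 13.2, H = (25.83, 5.349). Then |CH| = |H − C| = 10.29.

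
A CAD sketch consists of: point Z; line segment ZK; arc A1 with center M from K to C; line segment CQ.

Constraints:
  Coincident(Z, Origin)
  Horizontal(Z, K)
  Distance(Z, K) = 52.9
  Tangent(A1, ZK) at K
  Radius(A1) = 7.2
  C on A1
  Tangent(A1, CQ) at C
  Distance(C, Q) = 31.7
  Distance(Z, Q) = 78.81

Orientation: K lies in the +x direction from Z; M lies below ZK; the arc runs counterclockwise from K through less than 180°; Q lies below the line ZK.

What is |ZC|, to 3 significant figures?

49.5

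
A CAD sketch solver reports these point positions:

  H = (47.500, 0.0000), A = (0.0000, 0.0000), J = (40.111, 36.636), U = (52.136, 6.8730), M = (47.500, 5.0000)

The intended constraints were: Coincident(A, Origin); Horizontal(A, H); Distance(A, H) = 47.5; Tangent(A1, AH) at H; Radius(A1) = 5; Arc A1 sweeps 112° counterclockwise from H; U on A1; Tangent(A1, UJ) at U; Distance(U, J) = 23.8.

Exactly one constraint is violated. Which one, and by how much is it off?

Distance(U, J) = 23.8 — off by 8.30.

A = (0.00, 0.00) ✓; A.y = 0.00, H.y = 0.00 ✓; |AH| = 47.50 ✓; ∠(MH, HA) = 90.00° ✓; |MH| = 5.000 ✓; bearing(M→U) − bearing(M→H) = 112.0° ✓; |MU| = 5.000 ✓; ∠(MU, UJ) = 90.00° ✓; |UJ| = 32.10 ✗.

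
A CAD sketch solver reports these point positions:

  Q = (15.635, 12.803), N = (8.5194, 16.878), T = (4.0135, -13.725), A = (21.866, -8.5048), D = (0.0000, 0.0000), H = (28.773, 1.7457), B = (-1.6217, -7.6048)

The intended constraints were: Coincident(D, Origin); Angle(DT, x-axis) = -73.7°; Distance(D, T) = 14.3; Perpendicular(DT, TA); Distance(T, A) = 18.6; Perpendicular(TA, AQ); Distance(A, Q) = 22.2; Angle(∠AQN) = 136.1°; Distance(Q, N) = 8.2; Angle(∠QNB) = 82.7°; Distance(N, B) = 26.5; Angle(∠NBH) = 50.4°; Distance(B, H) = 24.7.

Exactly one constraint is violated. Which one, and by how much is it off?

Distance(B, H) = 24.7 — off by 7.10.

D = (0.00, 0.00) ✓; DT at -73.70° ✓; |DT| = 14.30 ✓; ∠(DT, TA) = 90.00° ✓; |TA| = 18.60 ✓; ∠(TA, AQ) = 90.00° ✓; |AQ| = 22.20 ✓; ∠AQN = 136.1° ✓; |QN| = 8.200 ✓; ∠QNB = 82.70° ✓; |NB| = 26.50 ✓; ∠NBH = 50.40° ✓; |BH| = 31.80 ✗.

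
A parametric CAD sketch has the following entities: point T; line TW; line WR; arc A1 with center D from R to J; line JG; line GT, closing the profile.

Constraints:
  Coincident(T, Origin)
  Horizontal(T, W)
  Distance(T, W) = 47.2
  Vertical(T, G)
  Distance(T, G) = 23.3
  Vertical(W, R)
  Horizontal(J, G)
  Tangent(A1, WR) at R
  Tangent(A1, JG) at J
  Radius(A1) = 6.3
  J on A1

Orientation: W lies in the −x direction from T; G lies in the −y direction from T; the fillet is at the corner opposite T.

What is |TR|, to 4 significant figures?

50.17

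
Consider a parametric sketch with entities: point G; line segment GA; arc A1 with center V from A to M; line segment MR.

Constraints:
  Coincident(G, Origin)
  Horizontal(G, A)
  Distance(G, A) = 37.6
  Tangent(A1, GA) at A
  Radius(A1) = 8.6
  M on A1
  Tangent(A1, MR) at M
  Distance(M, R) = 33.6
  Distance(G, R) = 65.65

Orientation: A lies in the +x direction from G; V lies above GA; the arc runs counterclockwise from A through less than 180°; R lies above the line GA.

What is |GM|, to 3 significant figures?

46.6

G is at the origin; G and A share the same y with |GA| = 37.6 and A on the +x side, so A = (37.6, 0.00). A1 meets GA tangentially, so VA is at right angles to GA, so V = A + (0, 8.6) = (37.6, 8.60). Since VM ⟂ MR (tangency), |VR| = √(8.6² + 33.6²) = 34.7 regardless of where M sits on A1. So R lies on both circle(G, 65.65) and circle(V, 34.7); the above-GA intersection is R = (51.9, 40.2). M is the foot of the tangent from R: M = (46.1, 7.11).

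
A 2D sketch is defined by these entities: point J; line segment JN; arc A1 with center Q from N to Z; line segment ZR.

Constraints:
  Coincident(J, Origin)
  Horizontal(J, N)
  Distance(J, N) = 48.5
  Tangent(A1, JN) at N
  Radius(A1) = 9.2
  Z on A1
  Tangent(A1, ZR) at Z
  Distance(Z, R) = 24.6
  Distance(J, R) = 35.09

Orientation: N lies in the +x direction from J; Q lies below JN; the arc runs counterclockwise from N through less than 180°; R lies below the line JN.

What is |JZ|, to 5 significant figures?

41.332

Checks: |QN| = 9.200 ✓; |QZ| = 9.200 ✓; ∠(QZ, ZR) = 90.00° ✓; |ZR| = 24.60 ✓; |JR| = 35.09 ✓.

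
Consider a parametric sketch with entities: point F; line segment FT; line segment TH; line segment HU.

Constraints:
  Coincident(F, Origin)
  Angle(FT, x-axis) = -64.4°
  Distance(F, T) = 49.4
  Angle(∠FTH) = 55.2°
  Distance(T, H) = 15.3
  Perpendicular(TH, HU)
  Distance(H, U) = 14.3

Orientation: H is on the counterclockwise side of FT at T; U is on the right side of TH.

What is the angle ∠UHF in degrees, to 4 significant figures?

162.4°

F is at the origin; FT runs at -64.4° with length 49.4, so T = 49.4·(cos -64.4°, sin -64.4°) = (21.35, -44.55). ∠FTH = 55.2°, so TH runs at -64.4° + (180° − 55.2°) = 60.40° from the x-axis; with |TH| = 15.3, H = T + 15.3·(cos 60.40°, sin 60.40°) = (28.90, -31.25). The perpendicularity gives HU at right angles to TH; with |HU| = 14.3 on the right of TH, U = H + 14.3·(0.8695, -0.4939) = (41.34, -38.31). Then cos ∠UHF = HU·HF / (|HU||HF|), giving 162.4°.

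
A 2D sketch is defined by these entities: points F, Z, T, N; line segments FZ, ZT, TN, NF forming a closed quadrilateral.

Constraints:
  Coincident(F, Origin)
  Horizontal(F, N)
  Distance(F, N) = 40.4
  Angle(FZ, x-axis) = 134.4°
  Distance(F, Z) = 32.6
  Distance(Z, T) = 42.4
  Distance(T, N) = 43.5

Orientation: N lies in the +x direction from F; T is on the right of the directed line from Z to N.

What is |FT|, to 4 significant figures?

13.16

F is at the origin; FN is horizontal with |FN| = 40.4 and N in +x, so N = (40.4, 0). FZ runs at 134.4° with |FZ| = 32.6, so Z = (-22.81, 23.29). T is determined by |ZT| = 42.4 and |TN| = 43.5 together: it lies at the intersection of circle(Z, 42.4) and circle(N, 43.5). With |ZN| = 67.36, the foot of the radical line on ZN is 32.98 from Z and the perpendicular offset is √(42.4² − 32.98²) = 26.65. Taking the right-of-ZN solution: T = (-1.076, -13.11).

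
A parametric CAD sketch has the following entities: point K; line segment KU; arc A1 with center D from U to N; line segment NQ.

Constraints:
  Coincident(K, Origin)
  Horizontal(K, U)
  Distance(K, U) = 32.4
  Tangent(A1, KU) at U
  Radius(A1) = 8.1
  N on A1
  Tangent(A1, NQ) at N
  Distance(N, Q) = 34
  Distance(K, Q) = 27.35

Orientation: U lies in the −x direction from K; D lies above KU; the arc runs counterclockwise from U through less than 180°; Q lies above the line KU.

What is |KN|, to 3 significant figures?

26.6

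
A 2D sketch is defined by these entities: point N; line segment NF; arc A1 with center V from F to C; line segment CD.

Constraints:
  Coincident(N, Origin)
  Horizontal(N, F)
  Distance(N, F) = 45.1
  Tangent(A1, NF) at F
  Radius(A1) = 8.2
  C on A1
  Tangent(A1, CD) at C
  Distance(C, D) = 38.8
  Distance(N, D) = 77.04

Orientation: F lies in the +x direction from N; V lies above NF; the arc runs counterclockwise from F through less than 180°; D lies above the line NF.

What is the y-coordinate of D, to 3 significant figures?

43.2

Checks: N = (0.00, 0.00) ✓; |NF| = 45.10 ✓; |VC| = 8.200 ✓; ∠(VC, CD) = 90.00° ✓; |CD| = 38.80 ✓; |ND| = 77.04 ✓.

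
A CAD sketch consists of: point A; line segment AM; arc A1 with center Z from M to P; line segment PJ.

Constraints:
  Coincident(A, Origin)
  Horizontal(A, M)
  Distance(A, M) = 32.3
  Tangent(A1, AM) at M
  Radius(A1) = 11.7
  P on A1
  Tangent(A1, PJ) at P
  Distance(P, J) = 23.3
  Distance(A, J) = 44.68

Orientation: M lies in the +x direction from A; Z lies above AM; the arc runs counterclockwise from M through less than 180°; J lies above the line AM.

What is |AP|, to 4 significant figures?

45.40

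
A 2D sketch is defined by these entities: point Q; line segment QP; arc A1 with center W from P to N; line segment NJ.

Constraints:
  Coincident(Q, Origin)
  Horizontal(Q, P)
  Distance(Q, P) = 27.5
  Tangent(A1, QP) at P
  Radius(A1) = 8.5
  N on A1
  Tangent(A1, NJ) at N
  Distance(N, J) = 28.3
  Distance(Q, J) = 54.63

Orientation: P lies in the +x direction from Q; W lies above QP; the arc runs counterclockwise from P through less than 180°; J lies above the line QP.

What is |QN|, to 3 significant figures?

36.3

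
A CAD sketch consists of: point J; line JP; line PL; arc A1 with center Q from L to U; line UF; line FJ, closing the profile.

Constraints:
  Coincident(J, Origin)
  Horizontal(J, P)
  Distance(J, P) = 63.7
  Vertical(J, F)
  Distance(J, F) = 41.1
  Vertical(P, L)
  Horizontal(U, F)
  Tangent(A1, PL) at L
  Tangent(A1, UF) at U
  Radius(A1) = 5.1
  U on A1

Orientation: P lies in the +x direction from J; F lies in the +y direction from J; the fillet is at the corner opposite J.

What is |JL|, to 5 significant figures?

73.169

The virtual corner opposite J is at (63.700, 41.100). Since A1 is tangent to PL there, QL ⟂ PL and A1 meets UF tangentially, so QU is at right angles to UF, with radius 5.1, so the center Q sits 5.1 in from both sides at Q = (58.600, 36.000). That places the tangent points at L = (63.700, 36.000) on PL and U = (58.600, 41.100) on UF. Then |JL| = |L − J| = 73.169.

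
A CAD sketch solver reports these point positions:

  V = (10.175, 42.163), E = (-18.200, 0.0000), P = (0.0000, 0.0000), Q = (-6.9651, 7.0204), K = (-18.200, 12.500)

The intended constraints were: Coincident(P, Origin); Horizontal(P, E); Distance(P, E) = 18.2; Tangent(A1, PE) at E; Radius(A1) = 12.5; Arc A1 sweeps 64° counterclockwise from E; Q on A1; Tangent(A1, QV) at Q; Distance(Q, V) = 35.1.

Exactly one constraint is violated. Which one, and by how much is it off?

Distance(Q, V) = 35.1 — off by 4.00.

P = (0.00, 0.00) ✓; P.y = 0.00, E.y = 0.00 ✓; |PE| = 18.20 ✓; ∠(KE, EP) = 90.00° ✓; |KE| = 12.50 ✓; bearing(K→Q) − bearing(K→E) = 64.00° ✓; |KQ| = 12.50 ✓; ∠(KQ, QV) = 90.00° ✓; |QV| = 39.10 ✗.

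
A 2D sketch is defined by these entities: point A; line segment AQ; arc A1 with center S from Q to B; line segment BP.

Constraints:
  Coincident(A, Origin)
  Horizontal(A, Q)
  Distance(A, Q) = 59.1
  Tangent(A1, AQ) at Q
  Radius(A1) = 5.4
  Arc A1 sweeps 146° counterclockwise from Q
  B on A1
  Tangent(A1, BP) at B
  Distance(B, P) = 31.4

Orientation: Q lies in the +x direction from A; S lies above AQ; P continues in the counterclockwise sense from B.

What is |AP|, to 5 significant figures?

45.333

A is at the origin; AQ is horizontal with |AQ| = 59.1 and Q on the +x side, so Q = (59.100, 0.0000). Tangency of A1 to AQ means the radius SQ is perpendicular to AQ, so S = Q + (0, 5.4) = (59.100, 5.4000). On A1, Q sits at bearing -90° from S; a 146° counterclockwise sweep puts B at bearing 56°, so B = S + 5.4·(cos 56°, sin 56°) = (62.120, 9.8768). A1 meets BP tangentially, so SB is at right angles to BP, so BP runs along (−sin 56°, cos 56°); with |BP| = 31.4, P = (36.088, 27.435). Then |AP| = |P − A| = 45.333.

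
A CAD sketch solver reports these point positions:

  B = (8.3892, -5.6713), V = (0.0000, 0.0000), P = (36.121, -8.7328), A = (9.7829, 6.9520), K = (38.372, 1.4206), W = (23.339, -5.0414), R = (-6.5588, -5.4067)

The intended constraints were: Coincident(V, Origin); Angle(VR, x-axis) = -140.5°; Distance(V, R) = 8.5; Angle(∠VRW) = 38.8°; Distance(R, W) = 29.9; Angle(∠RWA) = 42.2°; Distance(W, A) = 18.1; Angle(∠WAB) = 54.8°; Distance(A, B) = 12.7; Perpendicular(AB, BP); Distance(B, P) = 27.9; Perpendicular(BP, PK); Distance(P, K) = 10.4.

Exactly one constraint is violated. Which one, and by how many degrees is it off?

Perpendicular(BP, PK) — off by 6.20°.

V = (0.00, 0.00) ✓; VR at -140.5° ✓; |VR| = 8.500 ✓; ∠VRW = 38.80° ✓; |RW| = 29.90 ✓; ∠RWA = 42.20° ✓; |WA| = 18.10 ✓; ∠WAB = 54.80° ✓; |AB| = 12.70 ✓; ∠(AB, BP) = 90.00° ✓; |BP| = 27.90 ✓; ∠(BP, PK) = 83.80° ✗; |PK| = 10.40 ✓.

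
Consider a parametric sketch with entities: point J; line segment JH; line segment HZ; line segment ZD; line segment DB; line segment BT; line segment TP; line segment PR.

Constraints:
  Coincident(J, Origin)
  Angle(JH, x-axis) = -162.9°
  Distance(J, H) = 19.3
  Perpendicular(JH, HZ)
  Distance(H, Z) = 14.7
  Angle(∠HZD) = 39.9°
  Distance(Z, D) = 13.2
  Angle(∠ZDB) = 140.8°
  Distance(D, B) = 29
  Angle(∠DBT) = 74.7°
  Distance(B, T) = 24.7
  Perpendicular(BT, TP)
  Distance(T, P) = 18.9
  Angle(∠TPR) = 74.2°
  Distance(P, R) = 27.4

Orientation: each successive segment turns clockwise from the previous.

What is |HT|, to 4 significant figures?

23.64

J is at the origin; JH runs at -162.9° with length 19.3, so H = (-18.45, -5.675). The perpendicularity gives HZ at right angles to JH, so HZ runs at 107.1°; with |HZ| = 14.7, Z = (-22.77, 8.375). ∠HZD = 39.9° gives ZD at -33.00° from the x-axis; with |ZD| = 13.2, D = (-11.70, 1.186). ∠ZDB = 140.8° gives DB at -72.20° from the x-axis; with |DB| = 29.0, B = (-2.834, -26.43). ∠DBT = 74.7° gives BT at -177.5° from the x-axis; with |BT| = 24.7, T = (-27.51, -27.50). Then |HT| = |T − H| = 23.64.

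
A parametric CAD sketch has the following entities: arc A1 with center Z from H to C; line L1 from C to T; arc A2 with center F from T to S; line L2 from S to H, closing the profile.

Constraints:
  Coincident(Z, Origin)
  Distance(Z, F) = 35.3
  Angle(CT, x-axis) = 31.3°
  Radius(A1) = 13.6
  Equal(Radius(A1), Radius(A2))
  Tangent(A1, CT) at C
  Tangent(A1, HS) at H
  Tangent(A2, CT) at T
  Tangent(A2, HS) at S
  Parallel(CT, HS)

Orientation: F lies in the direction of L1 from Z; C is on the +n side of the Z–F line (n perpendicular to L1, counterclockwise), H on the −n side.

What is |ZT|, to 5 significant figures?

37.829

The slot axis is L1's direction at 31.3°, so u = (cos 31.3°, sin 31.3°) = (0.85446, 0.51952) and n = (−sin 31.3°, cos 31.3°) = (-0.51952, 0.85446). Z is at the origin and F lies 35.3 along u from Z, so F = 35.3·u = (30.162, 18.339). Tangency of A1 to both parallel lines with radius 13.6 puts C and H at Z ± 13.6·n: C = (-7.0655, 11.621), H = (7.0655, -11.621). Equal radii place T and S the same way about F: T = F + 13.6·n = (23.097, 29.960), S = F − 13.6·n = (37.228, 6.7184). Then |ZT| = |T − Z| = 37.829.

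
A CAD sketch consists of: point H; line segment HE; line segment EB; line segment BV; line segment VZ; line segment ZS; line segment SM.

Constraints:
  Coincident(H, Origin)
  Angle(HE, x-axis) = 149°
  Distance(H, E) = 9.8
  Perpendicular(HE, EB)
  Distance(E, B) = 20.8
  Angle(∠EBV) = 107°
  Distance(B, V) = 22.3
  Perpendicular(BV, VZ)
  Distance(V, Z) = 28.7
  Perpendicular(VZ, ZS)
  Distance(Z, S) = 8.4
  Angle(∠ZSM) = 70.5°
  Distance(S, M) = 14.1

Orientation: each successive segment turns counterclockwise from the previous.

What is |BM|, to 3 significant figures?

24.2

H is at the origin; HE runs at 149.0° with length 9.8, so E = (-8.40, 5.05). HE is perpendicular to EB, so EB runs at -121°; with |EB| = 20.8, B = (-19.1, -12.8). ∠EBV = 107.0° gives BV at -48.0° from the x-axis; with |BV| = 22.3, V = (-4.19, -29.4). BV is perpendicular to VZ, so VZ runs at 42.0°; with |VZ| = 28.7, Z = (17.1, -10.1). The perpendicularity gives ZS at right angles to VZ, so ZS runs at 132°; with |ZS| = 8.4, S = (11.5, -3.91). ∠ZSM = 70.5° gives SM at -118° from the x-axis; with |SM| = 14.1, M = (4.79, -16.3). Then |BM| = |M − B| = 24.2.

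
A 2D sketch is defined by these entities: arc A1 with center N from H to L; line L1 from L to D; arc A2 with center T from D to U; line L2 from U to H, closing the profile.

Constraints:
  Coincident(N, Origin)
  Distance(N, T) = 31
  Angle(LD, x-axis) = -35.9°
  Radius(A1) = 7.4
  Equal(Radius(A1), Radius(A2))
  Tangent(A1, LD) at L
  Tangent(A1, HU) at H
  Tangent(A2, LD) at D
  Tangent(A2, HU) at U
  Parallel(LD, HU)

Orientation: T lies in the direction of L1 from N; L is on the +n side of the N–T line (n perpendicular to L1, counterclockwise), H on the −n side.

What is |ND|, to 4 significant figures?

31.87

Tangency of A1 to both parallel lines with radius 7.4 puts L and H at N ± 7.4·n: L = (4.339, 5.994), H = (-4.339, -5.994). Equal radii place D and U the same way about T: D = T + 7.4·n = (29.45, -12.18), U = T − 7.4·n = (20.77, -24.17). Then |ND| = |D − N| = 31.87.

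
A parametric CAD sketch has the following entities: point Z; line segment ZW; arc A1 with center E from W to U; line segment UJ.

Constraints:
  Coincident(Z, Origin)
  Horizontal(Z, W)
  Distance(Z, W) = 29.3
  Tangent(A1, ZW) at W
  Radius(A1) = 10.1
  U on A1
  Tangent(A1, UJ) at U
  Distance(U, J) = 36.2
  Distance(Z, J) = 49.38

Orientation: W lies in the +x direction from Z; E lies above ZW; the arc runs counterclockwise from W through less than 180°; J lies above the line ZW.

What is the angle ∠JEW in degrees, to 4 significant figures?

162.6°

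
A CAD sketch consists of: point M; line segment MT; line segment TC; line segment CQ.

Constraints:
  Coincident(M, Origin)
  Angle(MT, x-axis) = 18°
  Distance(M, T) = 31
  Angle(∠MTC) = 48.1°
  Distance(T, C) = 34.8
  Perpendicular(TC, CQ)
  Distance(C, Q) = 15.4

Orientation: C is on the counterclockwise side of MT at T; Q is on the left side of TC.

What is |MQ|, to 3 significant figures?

16.1

M is at the origin; MT runs at 18.0° with length 31.0, so T = 31.0·(cos 18.0°, sin 18.0°) = (29.5, 9.58). ∠MTC = 48.1°, so TC runs at 18.0° + (180° − 48.1°) = 150° from the x-axis; with |TC| = 34.8, C = T + 34.8·(cos 150°, sin 150°) = (-0.625, 27.0). TC ⟂ CQ; with |CQ| = 15.4 on the left of TC, Q = C + 15.4·(-0.502, -0.865) = (-8.35, 13.7). Then |MQ| = |Q − M| = 16.1.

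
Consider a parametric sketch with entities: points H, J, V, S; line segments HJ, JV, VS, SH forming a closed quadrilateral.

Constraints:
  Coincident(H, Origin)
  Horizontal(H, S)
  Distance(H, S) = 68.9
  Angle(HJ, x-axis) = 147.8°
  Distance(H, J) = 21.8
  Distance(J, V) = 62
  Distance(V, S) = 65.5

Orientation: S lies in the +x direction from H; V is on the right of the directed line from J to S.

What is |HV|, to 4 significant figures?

42.86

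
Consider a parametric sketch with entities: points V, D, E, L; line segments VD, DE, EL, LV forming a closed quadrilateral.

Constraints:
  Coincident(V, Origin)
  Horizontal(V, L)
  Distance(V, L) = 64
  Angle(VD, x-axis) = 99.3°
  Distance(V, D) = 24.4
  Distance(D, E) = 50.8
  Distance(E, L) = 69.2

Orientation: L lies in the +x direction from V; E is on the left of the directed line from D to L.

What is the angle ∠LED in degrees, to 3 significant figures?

72.0°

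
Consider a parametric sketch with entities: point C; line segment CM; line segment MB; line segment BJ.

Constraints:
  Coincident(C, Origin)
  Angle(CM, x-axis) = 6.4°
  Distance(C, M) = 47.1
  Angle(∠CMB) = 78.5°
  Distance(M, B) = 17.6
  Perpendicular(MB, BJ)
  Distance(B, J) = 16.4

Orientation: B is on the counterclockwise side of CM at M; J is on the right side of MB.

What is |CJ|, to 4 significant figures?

63.09

C is at the origin; CM runs at 6.4° with length 47.1, so M = 47.1·(cos 6.4°, sin 6.4°) = (46.81, 5.250). ∠CMB = 78.5°, so MB runs at 6.4° + (180° − 78.5°) = 107.9° from the x-axis; with |MB| = 17.6, B = M + 17.6·(cos 107.9°, sin 107.9°) = (41.40, 22.00). MB ⟂ BJ; with |BJ| = 16.4 on the right of MB, J = B + 16.4·(0.9516, 0.3074) = (57.00, 27.04). Then |CJ| = |J − C| = 63.09.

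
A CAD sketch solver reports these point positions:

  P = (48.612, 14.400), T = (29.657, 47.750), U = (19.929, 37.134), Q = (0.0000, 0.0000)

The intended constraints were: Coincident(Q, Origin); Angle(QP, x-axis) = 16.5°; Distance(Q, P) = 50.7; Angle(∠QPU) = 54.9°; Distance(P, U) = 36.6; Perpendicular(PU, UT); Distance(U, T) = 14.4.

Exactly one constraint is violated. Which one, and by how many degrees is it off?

Perpendicular(PU, UT) — off by 4.10°.

Q = (0.00, 0.00) ✓; QP at 16.50° ✓; |QP| = 50.70 ✓; ∠QPU = 54.90° ✓; |PU| = 36.60 ✓; ∠(PU, UT) = 94.10° ✗; |UT| = 14.40 ✓.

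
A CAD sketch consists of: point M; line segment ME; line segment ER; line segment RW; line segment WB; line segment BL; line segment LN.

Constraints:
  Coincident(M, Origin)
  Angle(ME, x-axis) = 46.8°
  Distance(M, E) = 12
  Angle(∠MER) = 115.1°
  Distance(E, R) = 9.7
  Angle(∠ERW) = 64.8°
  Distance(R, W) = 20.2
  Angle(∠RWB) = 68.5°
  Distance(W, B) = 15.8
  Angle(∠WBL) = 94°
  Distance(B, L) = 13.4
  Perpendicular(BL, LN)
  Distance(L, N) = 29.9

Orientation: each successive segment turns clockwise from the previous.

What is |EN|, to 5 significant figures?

27.402

M is at the origin; ME runs at 46.8° with length 12.0, so E = (8.2146, 8.7476). ∠MER = 115.1° gives ER at -18.100° from the x-axis; with |ER| = 9.7, R = (17.435, 5.7341). ∠ERW = 64.8° gives RW at -133.30° from the x-axis; with |RW| = 20.2, W = (3.5810, -8.9669). ∠RWB = 68.5° gives WB at 115.20° from the x-axis; with |WB| = 15.8, B = (-3.1463, 5.3293). ∠WBL = 94.0° gives BL at 29.200° from the x-axis; with |BL| = 13.4, L = (8.5509, 11.867). The perpendicularity gives LN at right angles to BL, so LN runs at -60.800°; with |LN| = 29.9, N = (23.138, -14.234). Then |EN| = |N − E| = 27.402.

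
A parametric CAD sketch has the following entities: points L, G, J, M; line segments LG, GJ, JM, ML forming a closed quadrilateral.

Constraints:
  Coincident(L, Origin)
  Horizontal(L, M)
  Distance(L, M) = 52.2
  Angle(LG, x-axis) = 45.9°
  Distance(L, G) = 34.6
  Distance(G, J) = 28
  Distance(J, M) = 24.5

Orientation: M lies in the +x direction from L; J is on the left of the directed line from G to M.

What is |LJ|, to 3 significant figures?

57.6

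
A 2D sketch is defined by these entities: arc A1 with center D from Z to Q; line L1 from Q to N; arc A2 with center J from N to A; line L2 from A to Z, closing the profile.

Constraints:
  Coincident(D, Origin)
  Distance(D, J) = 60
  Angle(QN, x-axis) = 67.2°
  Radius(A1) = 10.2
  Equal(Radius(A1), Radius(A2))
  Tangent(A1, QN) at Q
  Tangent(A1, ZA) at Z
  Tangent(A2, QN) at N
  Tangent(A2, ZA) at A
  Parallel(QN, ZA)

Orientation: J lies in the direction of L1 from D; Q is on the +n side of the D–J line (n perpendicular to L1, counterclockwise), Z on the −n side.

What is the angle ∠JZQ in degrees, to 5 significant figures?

80.352°

The slot axis is L1's direction at 67.2°, so u = (cos 67.2°, sin 67.2°) = (0.38752, 0.92186) and n = (−sin 67.2°, cos 67.2°) = (-0.92186, 0.38752). D is at the origin and J lies 60.0 along u from D, so J = 60.0·u = (23.251, 55.312). Tangency of A1 to both parallel lines with radius 10.2 puts Q and Z at D ± 10.2·n: Q = (-9.4030, 3.9527), Z = (9.4030, -3.9527). Then cos ∠JZQ = ZJ·ZQ / (|ZJ||ZQ|), giving 80.352°.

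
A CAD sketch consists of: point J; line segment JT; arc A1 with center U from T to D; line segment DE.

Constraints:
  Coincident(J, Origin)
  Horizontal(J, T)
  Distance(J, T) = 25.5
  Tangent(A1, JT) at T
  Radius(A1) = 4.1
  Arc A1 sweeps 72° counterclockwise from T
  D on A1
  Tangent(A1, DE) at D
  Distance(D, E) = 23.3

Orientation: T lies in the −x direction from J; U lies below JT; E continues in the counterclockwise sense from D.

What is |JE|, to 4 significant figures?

44.32

J is at the origin; J and T share the same y with |JT| = 25.5 and T on the −x side, so T = (-25.50, 0.000). Tangency of A1 to JT means the radius UT is perpendicular to JT, so U = T + (0, -4.1) = (-25.50, -4.100). On A1, T sits at bearing 90° from U; a 72° counterclockwise sweep puts D at bearing 162°, so D = U + 4.1·(cos 162°, sin 162°) = (-29.40, -2.833). The tangent condition forces UD to be normal to DE, so DE runs along (−sin 162°, cos 162°); with |DE| = 23.3, E = (-36.60, -24.99). Then |JE| = |E − J| = 44.32.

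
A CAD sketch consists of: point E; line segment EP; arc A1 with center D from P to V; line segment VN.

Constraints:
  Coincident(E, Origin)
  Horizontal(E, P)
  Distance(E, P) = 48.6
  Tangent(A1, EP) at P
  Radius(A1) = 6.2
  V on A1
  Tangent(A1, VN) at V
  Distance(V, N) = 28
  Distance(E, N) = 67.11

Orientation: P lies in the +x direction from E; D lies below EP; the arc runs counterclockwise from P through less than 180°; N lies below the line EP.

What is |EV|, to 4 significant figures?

44.39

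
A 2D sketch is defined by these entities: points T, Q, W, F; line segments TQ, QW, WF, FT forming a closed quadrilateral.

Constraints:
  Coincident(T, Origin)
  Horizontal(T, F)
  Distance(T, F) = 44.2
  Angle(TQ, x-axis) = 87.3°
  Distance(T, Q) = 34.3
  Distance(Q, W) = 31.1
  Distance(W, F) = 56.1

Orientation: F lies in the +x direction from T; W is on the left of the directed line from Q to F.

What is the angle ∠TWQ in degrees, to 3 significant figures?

26.2°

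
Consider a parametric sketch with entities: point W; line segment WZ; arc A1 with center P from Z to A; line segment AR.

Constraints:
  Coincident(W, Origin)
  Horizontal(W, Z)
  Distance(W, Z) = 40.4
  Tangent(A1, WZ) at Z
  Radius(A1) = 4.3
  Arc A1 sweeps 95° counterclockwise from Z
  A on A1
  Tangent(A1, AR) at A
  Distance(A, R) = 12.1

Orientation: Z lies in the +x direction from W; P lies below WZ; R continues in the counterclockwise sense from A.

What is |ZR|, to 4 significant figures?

17.04

W is at the origin; W and Z share the same y with |WZ| = 40.4 and Z on the +x side, so Z = (40.40, 0.000). The tangent condition forces PZ to be normal to WZ, so P = Z + (0, -4.3) = (40.40, -4.300). On A1, Z sits at bearing 90° from P; a 95° counterclockwise sweep puts A at bearing 185°, so A = P + 4.3·(cos 185°, sin 185°) = (36.12, -4.675). The tangent condition forces PA to be normal to AR, so AR runs along (−sin 185°, cos 185°); with |AR| = 12.1, R = (37.17, -16.73). Then |ZR| = |R − Z| = 17.04.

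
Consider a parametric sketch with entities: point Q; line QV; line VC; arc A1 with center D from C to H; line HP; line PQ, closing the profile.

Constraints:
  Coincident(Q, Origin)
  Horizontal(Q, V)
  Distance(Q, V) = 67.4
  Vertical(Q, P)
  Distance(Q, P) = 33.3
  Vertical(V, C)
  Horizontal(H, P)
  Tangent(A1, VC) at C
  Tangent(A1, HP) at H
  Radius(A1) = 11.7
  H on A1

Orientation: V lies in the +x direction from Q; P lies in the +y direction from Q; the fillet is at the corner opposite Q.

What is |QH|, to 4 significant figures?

64.90

The virtual corner opposite Q is at (67.40, 33.30). A1 meets VC tangentially, so DC is at right angles to VC and the tangent condition forces DH to be normal to HP, with radius 11.7, so the center D sits 11.7 in from both sides at D = (55.70, 21.60). That places the tangent points at C = (67.40, 21.60) on VC and H = (55.70, 33.30) on HP. Then |QH| = |H − Q| = 64.90.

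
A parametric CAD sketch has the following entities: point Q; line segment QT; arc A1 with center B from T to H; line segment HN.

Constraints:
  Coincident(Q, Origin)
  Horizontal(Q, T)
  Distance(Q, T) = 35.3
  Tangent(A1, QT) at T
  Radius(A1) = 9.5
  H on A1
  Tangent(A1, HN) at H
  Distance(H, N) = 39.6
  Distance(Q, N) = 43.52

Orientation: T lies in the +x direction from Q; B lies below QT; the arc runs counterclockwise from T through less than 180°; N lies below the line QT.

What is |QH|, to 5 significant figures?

27.187

Checks: Q.y = 0.00, T.y = 0.00 ✓; |BH| = 9.500 ✓; ∠(BH, HN) = 90.00° ✓; |HN| = 39.60 ✓; |QN| = 43.52 ✓.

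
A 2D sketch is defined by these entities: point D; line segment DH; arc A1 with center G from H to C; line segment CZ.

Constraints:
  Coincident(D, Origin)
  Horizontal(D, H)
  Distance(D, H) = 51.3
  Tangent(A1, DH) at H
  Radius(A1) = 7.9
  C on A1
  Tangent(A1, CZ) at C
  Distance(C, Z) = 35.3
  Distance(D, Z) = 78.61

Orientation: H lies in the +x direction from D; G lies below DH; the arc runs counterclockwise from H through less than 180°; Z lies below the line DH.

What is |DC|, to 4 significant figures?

46.99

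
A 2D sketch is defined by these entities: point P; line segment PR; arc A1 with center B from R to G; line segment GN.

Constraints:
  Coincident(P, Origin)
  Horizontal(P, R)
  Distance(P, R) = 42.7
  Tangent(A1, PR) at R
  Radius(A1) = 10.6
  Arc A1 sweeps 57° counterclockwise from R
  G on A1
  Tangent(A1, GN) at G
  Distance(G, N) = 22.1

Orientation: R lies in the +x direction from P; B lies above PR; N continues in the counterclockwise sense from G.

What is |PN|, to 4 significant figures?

67.78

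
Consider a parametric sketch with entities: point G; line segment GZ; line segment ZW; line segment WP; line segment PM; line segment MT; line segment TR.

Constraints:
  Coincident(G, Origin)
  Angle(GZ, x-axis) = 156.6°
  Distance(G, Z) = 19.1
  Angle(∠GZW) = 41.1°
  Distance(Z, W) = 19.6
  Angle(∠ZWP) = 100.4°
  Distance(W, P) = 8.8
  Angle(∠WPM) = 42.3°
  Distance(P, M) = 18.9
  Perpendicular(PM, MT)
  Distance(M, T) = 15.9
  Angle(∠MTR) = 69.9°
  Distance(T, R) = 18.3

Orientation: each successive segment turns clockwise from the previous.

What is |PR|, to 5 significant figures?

9.7628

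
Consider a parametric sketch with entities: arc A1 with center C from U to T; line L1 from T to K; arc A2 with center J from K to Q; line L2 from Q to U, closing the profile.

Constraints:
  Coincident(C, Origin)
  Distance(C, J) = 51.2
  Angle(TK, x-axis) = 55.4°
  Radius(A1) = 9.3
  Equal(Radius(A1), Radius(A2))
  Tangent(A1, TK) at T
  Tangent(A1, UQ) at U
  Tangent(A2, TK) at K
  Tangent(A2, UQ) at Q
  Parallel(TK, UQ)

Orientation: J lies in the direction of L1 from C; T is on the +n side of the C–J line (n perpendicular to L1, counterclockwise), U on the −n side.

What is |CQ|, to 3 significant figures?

52.0

The slot axis is L1's direction at 55.4°, so u = (cos 55.4°, sin 55.4°) = (0.568, 0.823) and n = (−sin 55.4°, cos 55.4°) = (-0.823, 0.568). C is at the origin and J lies 51.2 along u from C, so J = 51.2·u = (29.1, 42.1). Tangency of A1 to both parallel lines with radius 9.3 puts T and U at C ± 9.3·n: T = (-7.66, 5.28), U = (7.66, -5.28). Equal radii place K and Q the same way about J: K = J + 9.3·n = (21.4, 47.4), Q = J − 9.3·n = (36.7, 36.9). Then |CQ| = |Q − C| = 52.0.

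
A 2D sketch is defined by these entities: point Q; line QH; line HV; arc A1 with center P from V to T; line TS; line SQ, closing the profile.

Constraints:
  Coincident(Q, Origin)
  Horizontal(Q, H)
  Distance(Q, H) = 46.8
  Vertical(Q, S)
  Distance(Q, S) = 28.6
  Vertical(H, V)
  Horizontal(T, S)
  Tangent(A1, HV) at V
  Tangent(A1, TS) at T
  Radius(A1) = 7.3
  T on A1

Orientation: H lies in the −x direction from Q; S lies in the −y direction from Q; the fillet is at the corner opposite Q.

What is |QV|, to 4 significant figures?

51.42

Q is at the origin; Q and H share the same y with |QH| = 46.8 and H on the −x side, so H = (-46.80, 0.000). Q and S share the same x with |QS| = 28.6 and S on the −y side, so S = (0.000, -28.60). The virtual corner opposite Q is at (-46.80, -28.60). The tangent condition forces PV to be normal to HV and since A1 is tangent to TS there, PT ⟂ TS, with radius 7.3, so the center P sits 7.3 in from both sides at P = (-39.50, -21.30). That places the tangent points at V = (-46.80, -21.30) on HV and T = (-39.50, -28.60) on TS. Then |QV| = |V − Q| = 51.42.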